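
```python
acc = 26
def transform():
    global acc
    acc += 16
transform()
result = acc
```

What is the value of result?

Step 1: acc = 26 globally.
Step 2: transform() modifies global acc: acc += 16 = 42.
Step 3: result = 42

The answer is 42.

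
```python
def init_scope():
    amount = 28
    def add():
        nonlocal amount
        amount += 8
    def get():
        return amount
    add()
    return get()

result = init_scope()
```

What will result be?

Step 1: amount = 28. add() modifies it via nonlocal, get() reads it.
Step 2: add() makes amount = 28 + 8 = 36.
Step 3: get() returns 36. result = 36

The answer is 36.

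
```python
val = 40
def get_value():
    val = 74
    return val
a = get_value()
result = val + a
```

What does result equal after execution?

Step 1: Global val = 40. get_value() returns local val = 74.
Step 2: a = 74. Global val still = 40.
Step 3: result = 40 + 74 = 114

The answer is 114.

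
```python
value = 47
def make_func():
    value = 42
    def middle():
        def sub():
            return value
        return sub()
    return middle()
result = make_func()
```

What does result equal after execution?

Step 1: make_func() defines value = 42. middle() and sub() have no local value.
Step 2: sub() checks local (none), enclosing middle() (none), enclosing make_func() and finds value = 42.
Step 3: result = 42

The answer is 42.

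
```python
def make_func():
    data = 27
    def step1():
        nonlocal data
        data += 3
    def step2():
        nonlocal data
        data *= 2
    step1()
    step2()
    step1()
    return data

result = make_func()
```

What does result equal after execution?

Step 1: data = 27.
Step 2: step1(): data = 27 + 3 = 30.
Step 3: step2(): data = 30 * 2 = 60.
Step 4: step1(): data = 60 + 3 = 63. result = 63

The answer is 63.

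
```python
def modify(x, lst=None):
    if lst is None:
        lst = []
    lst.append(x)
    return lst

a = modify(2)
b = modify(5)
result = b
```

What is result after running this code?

Step 1: None default with guard creates a NEW list each call.
Step 2: a = [2] (fresh list). b = [5] (another fresh list).
Step 3: result = [5] (this is the fix for mutable default)

The answer is [5].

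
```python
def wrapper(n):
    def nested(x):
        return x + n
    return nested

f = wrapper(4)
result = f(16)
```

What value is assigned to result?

Step 1: wrapper(4) creates a closure that captures n = 4.
Step 2: f(16) calls the closure with x = 16, returning 16 + 4 = 20.
Step 3: result = 20

The answer is 20.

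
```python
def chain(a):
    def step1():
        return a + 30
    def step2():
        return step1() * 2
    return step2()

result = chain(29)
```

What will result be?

Step 1: chain(29) captures a = 29.
Step 2: step2() calls step1() which returns 29 + 30 = 59.
Step 3: step2() returns 59 * 2 = 118

The answer is 118.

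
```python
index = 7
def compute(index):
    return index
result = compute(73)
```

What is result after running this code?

Step 1: Global index = 7.
Step 2: compute(73) takes parameter index = 73, which shadows the global.
Step 3: result = 73

The answer is 73.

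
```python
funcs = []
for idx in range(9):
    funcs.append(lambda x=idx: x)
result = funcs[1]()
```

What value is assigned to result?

Step 1: Default argument x=idx captures idx's value at each iteration.
Step 2: funcs[1] captured x = 1 when idx was 1.
Step 3: result = 1

The answer is 1.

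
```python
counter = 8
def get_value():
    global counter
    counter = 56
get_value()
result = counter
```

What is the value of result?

Step 1: counter = 8 globally.
Step 2: get_value() declares global counter and sets it to 56.
Step 3: After get_value(), global counter = 56. result = 56

The answer is 56.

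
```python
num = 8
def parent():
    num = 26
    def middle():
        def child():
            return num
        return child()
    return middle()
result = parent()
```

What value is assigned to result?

Step 1: parent() defines num = 26. middle() and child() have no local num.
Step 2: child() checks local (none), enclosing middle() (none), enclosing parent() and finds num = 26.
Step 3: result = 26

The answer is 26.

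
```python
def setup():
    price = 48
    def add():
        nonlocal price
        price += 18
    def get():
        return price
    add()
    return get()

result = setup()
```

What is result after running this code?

Step 1: price = 48. add() modifies it via nonlocal, get() reads it.
Step 2: add() makes price = 48 + 18 = 66.
Step 3: get() returns 66. result = 66

The answer is 66.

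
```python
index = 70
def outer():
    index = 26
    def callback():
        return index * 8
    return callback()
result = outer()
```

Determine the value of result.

Step 1: outer() shadows global index with index = 26.
Step 2: callback() finds index = 26 in enclosing scope, computes 26 * 8 = 208.
Step 3: result = 208

The answer is 208.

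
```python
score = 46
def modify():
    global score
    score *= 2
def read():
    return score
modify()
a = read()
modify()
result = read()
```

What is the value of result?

Step 1: score = 46.
Step 2: First modify(): score = 46 * 2 = 92.
Step 3: Second modify(): score = 92 * 2 = 184.
Step 4: read() returns 184

The answer is 184.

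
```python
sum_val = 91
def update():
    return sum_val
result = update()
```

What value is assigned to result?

Step 1: sum_val = 91 is defined in the global scope.
Step 2: update() looks up sum_val. No local sum_val exists, so Python checks the global scope via LEGB rule and finds sum_val = 91.
Step 3: result = 91

The answer is 91.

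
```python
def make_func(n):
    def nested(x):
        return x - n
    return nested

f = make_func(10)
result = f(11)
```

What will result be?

Step 1: make_func(10) creates a closure capturing n = 10.
Step 2: f(11) computes 11 - 10 = 1.
Step 3: result = 1

The answer is 1.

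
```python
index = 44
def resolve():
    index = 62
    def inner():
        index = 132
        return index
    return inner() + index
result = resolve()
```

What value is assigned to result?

Step 1: resolve() has local index = 62. inner() has local index = 132.
Step 2: inner() returns its local index = 132.
Step 3: resolve() returns 132 + its own index (62) = 194

The answer is 194.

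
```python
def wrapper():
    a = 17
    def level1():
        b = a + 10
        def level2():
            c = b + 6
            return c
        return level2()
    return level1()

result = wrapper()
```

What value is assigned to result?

Step 1: a = 17. b = a + 10 = 27.
Step 2: c = b + 6 = 27 + 6 = 33.
Step 3: result = 33

The answer is 33.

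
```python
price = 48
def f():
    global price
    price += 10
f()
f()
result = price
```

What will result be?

Step 1: price = 48.
Step 2: First f(): price = 48 + 10 = 58.
Step 3: Second f(): price = 58 + 10 = 68. result = 68

The answer is 68.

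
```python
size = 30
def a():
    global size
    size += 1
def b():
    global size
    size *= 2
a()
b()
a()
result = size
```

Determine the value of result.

Step 1: size = 30.
Step 2: a(): size = 30 + 1 = 31.
Step 3: b(): size = 31 * 2 = 62.
Step 4: a(): size = 62 + 1 = 63

The answer is 63.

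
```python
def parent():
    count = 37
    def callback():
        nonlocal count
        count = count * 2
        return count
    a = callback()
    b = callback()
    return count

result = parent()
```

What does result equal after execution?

Step 1: count starts at 37.
Step 2: First callback(): count = 37 * 2 = 74.
Step 3: Second callback(): count = 74 * 2 = 148.
Step 4: result = 148

The answer is 148.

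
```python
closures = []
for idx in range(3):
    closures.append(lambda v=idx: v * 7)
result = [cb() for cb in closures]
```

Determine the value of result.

Step 1: Default arg v=idx captures idx at each iteration.
Step 2: closures[k] has v defaulting to k, returns k * 7.
Step 3: result = [0, 7, 14]

The answer is [0, 7, 14].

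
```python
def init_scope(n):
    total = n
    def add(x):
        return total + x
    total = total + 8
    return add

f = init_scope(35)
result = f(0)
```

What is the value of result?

Step 1: init_scope(35) sets total = 35, then total = 35 + 8 = 43.
Step 2: Closures capture by reference, so add sees total = 43.
Step 3: f(0) returns 43 + 0 = 43

The answer is 43.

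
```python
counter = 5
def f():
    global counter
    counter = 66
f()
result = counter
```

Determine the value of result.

Step 1: counter = 5 globally.
Step 2: f() declares global counter and sets it to 66.
Step 3: After f(), global counter = 66. result = 66

The answer is 66.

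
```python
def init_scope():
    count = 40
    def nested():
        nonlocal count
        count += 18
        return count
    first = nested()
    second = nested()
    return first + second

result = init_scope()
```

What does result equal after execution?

Step 1: count starts at 40.
Step 2: First call: count = 40 + 18 = 58, returns 58.
Step 3: Second call: count = 58 + 18 = 76, returns 76.
Step 4: result = 58 + 76 = 134

The answer is 134.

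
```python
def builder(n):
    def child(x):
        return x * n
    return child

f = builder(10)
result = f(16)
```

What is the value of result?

Step 1: builder(10) creates a closure capturing n = 10.
Step 2: f(16) computes 16 * 10 = 160.
Step 3: result = 160

The answer is 160.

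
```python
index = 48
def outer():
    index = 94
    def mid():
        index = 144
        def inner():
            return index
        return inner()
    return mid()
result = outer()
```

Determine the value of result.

Step 1: Three levels of shadowing: global 48, outer 94, mid 144.
Step 2: inner() finds index = 144 in enclosing mid() scope.
Step 3: result = 144

The answer is 144.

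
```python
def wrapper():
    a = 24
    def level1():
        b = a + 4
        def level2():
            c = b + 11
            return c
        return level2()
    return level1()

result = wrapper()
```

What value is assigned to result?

Step 1: a = 24. b = a + 4 = 28.
Step 2: c = b + 11 = 28 + 11 = 39.
Step 3: result = 39

The answer is 39.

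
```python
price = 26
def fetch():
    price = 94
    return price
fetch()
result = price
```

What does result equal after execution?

Step 1: price = 26 globally.
Step 2: fetch() creates a LOCAL price = 94 (no global keyword!).
Step 3: The global price is unchanged. result = 26

The answer is 26.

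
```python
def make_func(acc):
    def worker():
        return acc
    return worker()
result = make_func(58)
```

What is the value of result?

Step 1: make_func(58) binds parameter acc = 58.
Step 2: worker() looks up acc in enclosing scope and finds the parameter acc = 58.
Step 3: result = 58

The answer is 58.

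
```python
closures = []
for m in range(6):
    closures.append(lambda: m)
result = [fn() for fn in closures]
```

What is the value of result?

Step 1: All 6 lambdas share the same variable m.
Step 2: After the loop, m = 5.
Step 3: Each call returns 5. result = [5, 5, 5, 5, 5, 5]

The answer is [5, 5, 5, 5, 5, 5].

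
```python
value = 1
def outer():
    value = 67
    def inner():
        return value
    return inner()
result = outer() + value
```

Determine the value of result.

Step 1: Global value = 1. outer() shadows with value = 67.
Step 2: inner() returns enclosing value = 67. outer() = 67.
Step 3: result = 67 + global value (1) = 68

The answer is 68.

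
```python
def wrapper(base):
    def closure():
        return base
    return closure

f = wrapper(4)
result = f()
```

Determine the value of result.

Step 1: wrapper(4) creates closure capturing base = 4.
Step 2: f() returns the captured base = 4.
Step 3: result = 4

The answer is 4.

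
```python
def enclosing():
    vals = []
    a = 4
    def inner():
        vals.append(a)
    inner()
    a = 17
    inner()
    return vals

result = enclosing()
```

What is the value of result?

Step 1: a = 4. inner() appends current a to vals.
Step 2: First inner(): appends 4. Then a = 17.
Step 3: Second inner(): appends 17 (closure sees updated a). result = [4, 17]

The answer is [4, 17].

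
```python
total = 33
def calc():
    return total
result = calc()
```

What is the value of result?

Step 1: total = 33 is defined in the global scope.
Step 2: calc() looks up total. No local total exists, so Python checks the global scope via LEGB rule and finds total = 33.
Step 3: result = 33

The answer is 33.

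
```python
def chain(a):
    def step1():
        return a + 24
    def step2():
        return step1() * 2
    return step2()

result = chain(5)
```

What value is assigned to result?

Step 1: chain(5) captures a = 5.
Step 2: step2() calls step1() which returns 5 + 24 = 29.
Step 3: step2() returns 29 * 2 = 58

The answer is 58.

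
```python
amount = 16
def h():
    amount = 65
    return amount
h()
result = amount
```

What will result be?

Step 1: Global amount = 16.
Step 2: h() creates local amount = 65 (shadow, not modification).
Step 3: After h() returns, global amount is unchanged. result = 16

The answer is 16.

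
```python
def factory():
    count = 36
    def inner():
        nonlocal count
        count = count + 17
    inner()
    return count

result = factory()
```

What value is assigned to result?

Step 1: factory() sets count = 36.
Step 2: inner() uses nonlocal to modify count in factory's scope: count = 36 + 17 = 53.
Step 3: factory() returns the modified count = 53

The answer is 53.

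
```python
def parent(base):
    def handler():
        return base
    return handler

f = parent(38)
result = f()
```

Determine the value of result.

Step 1: parent(38) creates closure capturing base = 38.
Step 2: f() returns the captured base = 38.
Step 3: result = 38

The answer is 38.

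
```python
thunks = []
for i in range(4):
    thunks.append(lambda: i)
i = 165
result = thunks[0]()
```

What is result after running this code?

Step 1: Lambdas capture the variable i by reference, not by value.
Step 2: After the loop, i is reassigned to 165.
Step 3: thunks[0]() looks up the current i = 165. result = 165

The answer is 165.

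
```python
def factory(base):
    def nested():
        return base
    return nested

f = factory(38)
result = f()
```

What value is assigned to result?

Step 1: factory(38) creates closure capturing base = 38.
Step 2: f() returns the captured base = 38.
Step 3: result = 38

The answer is 38.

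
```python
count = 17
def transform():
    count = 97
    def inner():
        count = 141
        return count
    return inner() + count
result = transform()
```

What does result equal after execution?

Step 1: transform() has local count = 97. inner() has local count = 141.
Step 2: inner() returns its local count = 141.
Step 3: transform() returns 141 + its own count (97) = 238

The answer is 238.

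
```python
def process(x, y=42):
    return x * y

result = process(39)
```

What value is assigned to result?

Step 1: process(39) uses default y = 42.
Step 2: Returns 39 * 42 = 1638.
Step 3: result = 1638

The answer is 1638.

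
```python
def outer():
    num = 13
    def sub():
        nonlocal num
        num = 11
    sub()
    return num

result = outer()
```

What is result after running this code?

Step 1: outer() sets num = 13.
Step 2: sub() uses nonlocal to reassign num = 11.
Step 3: result = 11

The answer is 11.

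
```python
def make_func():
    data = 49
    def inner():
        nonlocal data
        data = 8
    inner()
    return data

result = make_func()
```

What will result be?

Step 1: make_func() sets data = 49.
Step 2: inner() uses nonlocal to reassign data = 8.
Step 3: result = 8

The answer is 8.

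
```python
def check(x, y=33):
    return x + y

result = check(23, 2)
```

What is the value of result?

Step 1: check(23, 2) overrides default y with 2.
Step 2: Returns 23 + 2 = 25.
Step 3: result = 25

The answer is 25.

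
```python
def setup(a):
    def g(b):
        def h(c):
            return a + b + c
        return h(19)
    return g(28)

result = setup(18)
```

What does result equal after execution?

Step 1: a = 18, b = 28, c = 19 across three nested scopes.
Step 2: h() accesses all three via LEGB rule.
Step 3: result = 18 + 28 + 19 = 65

The answer is 65.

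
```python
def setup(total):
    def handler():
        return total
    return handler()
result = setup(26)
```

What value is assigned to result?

Step 1: setup(26) binds parameter total = 26.
Step 2: handler() looks up total in enclosing scope and finds the parameter total = 26.
Step 3: result = 26

The answer is 26.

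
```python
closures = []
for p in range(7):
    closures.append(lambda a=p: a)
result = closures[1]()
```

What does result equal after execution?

Step 1: Default argument a=p captures p's value at each iteration.
Step 2: closures[1] captured a = 1 when p was 1.
Step 3: result = 1

The answer is 1.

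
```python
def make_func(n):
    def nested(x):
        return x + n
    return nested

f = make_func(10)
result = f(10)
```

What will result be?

Step 1: make_func(10) creates a closure that captures n = 10.
Step 2: f(10) calls the closure with x = 10, returning 10 + 10 = 20.
Step 3: result = 20

The answer is 20.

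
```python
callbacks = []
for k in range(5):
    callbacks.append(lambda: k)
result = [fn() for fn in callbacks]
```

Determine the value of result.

Step 1: All 5 lambdas share the same variable k.
Step 2: After the loop, k = 4.
Step 3: Each call returns 4. result = [4, 4, 4, 4, 4]

The answer is [4, 4, 4, 4, 4].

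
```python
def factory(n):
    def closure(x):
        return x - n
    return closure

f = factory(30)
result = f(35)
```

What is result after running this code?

Step 1: factory(30) creates a closure capturing n = 30.
Step 2: f(35) computes 35 - 30 = 5.
Step 3: result = 5

The answer is 5.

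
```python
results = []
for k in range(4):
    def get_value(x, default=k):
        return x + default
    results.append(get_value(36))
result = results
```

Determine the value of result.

Step 1: Default argument default=k is evaluated at function definition time.
Step 2: Each iteration creates get_value with default = current k value.
Step 3: get_value(36) returns 36 + default. results = [36, 37, 38, 39]

The answer is [36, 37, 38, 39].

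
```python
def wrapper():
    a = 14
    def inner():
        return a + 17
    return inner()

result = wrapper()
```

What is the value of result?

Step 1: wrapper() defines a = 14.
Step 2: inner() reads a = 14 from enclosing scope, returns 14 + 17 = 31.
Step 3: result = 31

The answer is 31.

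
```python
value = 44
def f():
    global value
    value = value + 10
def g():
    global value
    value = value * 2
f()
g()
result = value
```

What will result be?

Step 1: value = 44.
Step 2: f() adds 10: value = 44 + 10 = 54.
Step 3: g() doubles: value = 54 * 2 = 108.
Step 4: result = 108

The answer is 108.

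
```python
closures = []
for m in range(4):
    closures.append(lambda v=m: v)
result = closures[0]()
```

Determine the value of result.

Step 1: Default argument v=m captures m's value at each iteration.
Step 2: closures[0] captured v = 0 when m was 0.
Step 3: result = 0

The answer is 0.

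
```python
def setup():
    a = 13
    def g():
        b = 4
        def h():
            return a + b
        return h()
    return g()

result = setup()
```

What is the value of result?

Step 1: setup() defines a = 13. g() defines b = 4.
Step 2: h() accesses both from enclosing scopes: a = 13, b = 4.
Step 3: result = 13 + 4 = 17

The answer is 17.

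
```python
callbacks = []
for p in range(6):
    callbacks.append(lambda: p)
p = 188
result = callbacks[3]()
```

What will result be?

Step 1: Lambdas capture the variable p by reference, not by value.
Step 2: After the loop, p is reassigned to 188.
Step 3: callbacks[3]() looks up the current p = 188. result = 188

The answer is 188.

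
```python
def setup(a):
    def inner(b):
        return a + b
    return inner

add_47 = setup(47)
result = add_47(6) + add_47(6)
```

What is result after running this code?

Step 1: add_47 captures a = 47.
Step 2: add_47(6) = 47 + 6 = 53, called twice.
Step 3: result = 53 + 53 = 106

The answer is 106.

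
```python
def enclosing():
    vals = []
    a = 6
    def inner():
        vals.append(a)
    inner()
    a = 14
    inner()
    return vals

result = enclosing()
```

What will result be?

Step 1: a = 6. inner() appends current a to vals.
Step 2: First inner(): appends 6. Then a = 14.
Step 3: Second inner(): appends 14 (closure sees updated a). result = [6, 14]

The answer is [6, 14].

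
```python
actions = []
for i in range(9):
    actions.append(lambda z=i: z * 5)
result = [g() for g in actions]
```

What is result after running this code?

Step 1: Default arg z=i captures i at each iteration.
Step 2: actions[k] has z defaulting to k, returns k * 5.
Step 3: result = [0, 5, 10, 15, 20, 25, 30, 35, 40]

The answer is [0, 5, 10, 15, 20, 25, 30, 35, 40].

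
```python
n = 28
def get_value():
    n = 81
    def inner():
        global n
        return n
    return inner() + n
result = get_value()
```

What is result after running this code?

Step 1: Global n = 28. get_value() shadows with local n = 81.
Step 2: inner() uses global keyword, so inner() returns global n = 28.
Step 3: get_value() returns 28 + 81 = 109

The answer is 109.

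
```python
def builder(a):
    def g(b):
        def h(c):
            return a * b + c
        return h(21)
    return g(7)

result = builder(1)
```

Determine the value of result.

Step 1: a = 1, b = 7, c = 21.
Step 2: h() computes a * b + c = 1 * 7 + 21 = 28.
Step 3: result = 28

The answer is 28.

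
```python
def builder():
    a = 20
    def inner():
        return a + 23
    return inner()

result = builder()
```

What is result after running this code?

Step 1: builder() defines a = 20.
Step 2: inner() reads a = 20 from enclosing scope, returns 20 + 23 = 43.
Step 3: result = 43

The answer is 43.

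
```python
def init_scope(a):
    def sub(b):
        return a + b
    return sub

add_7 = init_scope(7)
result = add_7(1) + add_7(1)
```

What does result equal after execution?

Step 1: add_7 captures a = 7.
Step 2: add_7(1) = 7 + 1 = 8, called twice.
Step 3: result = 8 + 8 = 16

The answer is 16.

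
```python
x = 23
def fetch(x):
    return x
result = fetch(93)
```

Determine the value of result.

Step 1: Global x = 23.
Step 2: fetch(93) takes parameter x = 93, which shadows the global.
Step 3: result = 93

The answer is 93.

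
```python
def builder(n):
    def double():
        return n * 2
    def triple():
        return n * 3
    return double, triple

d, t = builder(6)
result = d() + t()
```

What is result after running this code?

Step 1: Both closures capture the same n = 6.
Step 2: d() = 6 * 2 = 12, t() = 6 * 3 = 18.
Step 3: result = 12 + 18 = 30

The answer is 30.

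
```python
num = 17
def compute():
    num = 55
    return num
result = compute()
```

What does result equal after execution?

Step 1: Global num = 17.
Step 2: compute() creates local num = 55, shadowing the global.
Step 3: Returns local num = 55. result = 55

The answer is 55.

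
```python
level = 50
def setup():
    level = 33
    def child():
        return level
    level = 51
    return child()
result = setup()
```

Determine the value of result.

Step 1: setup() sets level = 33, then later level = 51.
Step 2: child() is called after level is reassigned to 51. Closures capture variables by reference, not by value.
Step 3: result = 51

The answer is 51.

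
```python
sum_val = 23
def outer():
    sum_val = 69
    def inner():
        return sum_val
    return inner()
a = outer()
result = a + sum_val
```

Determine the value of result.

Step 1: outer() has local sum_val = 69. inner() reads from enclosing.
Step 2: outer() returns 69. Global sum_val = 23 unchanged.
Step 3: result = 69 + 23 = 92

The answer is 92.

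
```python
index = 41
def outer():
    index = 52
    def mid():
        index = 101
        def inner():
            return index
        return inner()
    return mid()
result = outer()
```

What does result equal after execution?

Step 1: Three levels of shadowing: global 41, outer 52, mid 101.
Step 2: inner() finds index = 101 in enclosing mid() scope.
Step 3: result = 101

The answer is 101.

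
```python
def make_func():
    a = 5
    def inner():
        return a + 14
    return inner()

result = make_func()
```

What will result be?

Step 1: make_func() defines a = 5.
Step 2: inner() reads a = 5 from enclosing scope, returns 5 + 14 = 19.
Step 3: result = 19

The answer is 19.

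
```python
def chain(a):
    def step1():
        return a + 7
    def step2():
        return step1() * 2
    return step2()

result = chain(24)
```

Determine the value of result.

Step 1: chain(24) captures a = 24.
Step 2: step2() calls step1() which returns 24 + 7 = 31.
Step 3: step2() returns 31 * 2 = 62

The answer is 62.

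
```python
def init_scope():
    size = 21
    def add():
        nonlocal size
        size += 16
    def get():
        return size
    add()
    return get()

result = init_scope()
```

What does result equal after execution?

Step 1: size = 21. add() modifies it via nonlocal, get() reads it.
Step 2: add() makes size = 21 + 16 = 37.
Step 3: get() returns 37. result = 37

The answer is 37.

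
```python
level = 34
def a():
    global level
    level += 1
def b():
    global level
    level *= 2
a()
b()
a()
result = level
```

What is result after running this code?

Step 1: level = 34.
Step 2: a(): level = 34 + 1 = 35.
Step 3: b(): level = 35 * 2 = 70.
Step 4: a(): level = 70 + 1 = 71

The answer is 71.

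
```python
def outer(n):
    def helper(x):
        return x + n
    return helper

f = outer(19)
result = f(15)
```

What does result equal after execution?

Step 1: outer(19) creates a closure that captures n = 19.
Step 2: f(15) calls the closure with x = 15, returning 15 + 19 = 34.
Step 3: result = 34

The answer is 34.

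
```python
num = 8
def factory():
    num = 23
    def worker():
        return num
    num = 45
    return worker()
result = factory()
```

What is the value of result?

Step 1: factory() sets num = 23, then later num = 45.
Step 2: worker() is called after num is reassigned to 45. Closures capture variables by reference, not by value.
Step 3: result = 45

The answer is 45.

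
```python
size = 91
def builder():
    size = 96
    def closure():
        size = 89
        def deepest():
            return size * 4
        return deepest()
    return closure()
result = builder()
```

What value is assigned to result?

Step 1: deepest() looks up size through LEGB: not local, finds size = 89 in enclosing closure().
Step 2: Returns 89 * 4 = 356.
Step 3: result = 356

The answer is 356.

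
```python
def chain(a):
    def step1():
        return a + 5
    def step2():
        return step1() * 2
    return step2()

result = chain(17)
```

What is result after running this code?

Step 1: chain(17) captures a = 17.
Step 2: step2() calls step1() which returns 17 + 5 = 22.
Step 3: step2() returns 22 * 2 = 44

The answer is 44.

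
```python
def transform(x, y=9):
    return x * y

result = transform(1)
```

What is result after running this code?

Step 1: transform(1) uses default y = 9.
Step 2: Returns 1 * 9 = 9.
Step 3: result = 9

The answer is 9.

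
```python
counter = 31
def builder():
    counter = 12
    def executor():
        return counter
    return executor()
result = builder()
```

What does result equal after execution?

Step 1: counter = 31 globally, but builder() defines counter = 12 locally.
Step 2: executor() looks up counter. Not in local scope, so checks enclosing scope (builder) and finds counter = 12.
Step 3: result = 12

The answer is 12.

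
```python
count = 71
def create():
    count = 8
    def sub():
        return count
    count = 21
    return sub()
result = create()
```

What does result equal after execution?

Step 1: create() sets count = 8, then later count = 21.
Step 2: sub() is called after count is reassigned to 21. Closures capture variables by reference, not by value.
Step 3: result = 21

The answer is 21.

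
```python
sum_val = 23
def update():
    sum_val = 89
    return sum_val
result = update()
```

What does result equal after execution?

Step 1: Global sum_val = 23.
Step 2: update() creates local sum_val = 89, shadowing the global.
Step 3: Returns local sum_val = 89. result = 89

The answer is 89.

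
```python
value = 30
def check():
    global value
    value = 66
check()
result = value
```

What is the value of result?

Step 1: value = 30 globally.
Step 2: check() declares global value and sets it to 66.
Step 3: After check(), global value = 66. result = 66

The answer is 66.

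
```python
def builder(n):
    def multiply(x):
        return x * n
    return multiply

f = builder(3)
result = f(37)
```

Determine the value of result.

Step 1: builder(3) returns multiply closure with n = 3.
Step 2: f(37) computes 37 * 3 = 111.
Step 3: result = 111

The answer is 111.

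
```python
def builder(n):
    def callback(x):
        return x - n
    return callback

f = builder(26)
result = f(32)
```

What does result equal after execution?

Step 1: builder(26) creates a closure capturing n = 26.
Step 2: f(32) computes 32 - 26 = 6.
Step 3: result = 6

The answer is 6.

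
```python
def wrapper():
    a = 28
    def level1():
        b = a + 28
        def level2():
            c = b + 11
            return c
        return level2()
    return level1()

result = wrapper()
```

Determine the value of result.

Step 1: a = 28. b = a + 28 = 56.
Step 2: c = b + 11 = 56 + 11 = 67.
Step 3: result = 67

The answer is 67.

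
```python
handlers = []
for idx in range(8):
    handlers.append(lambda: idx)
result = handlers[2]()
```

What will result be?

Step 1: The loop creates 8 lambdas, all referencing the same variable idx.
Step 2: After the loop, idx = 7 (final value).
Step 3: handlers[2]() looks up idx at call time and finds 7. This is the late binding gotcha. result = 7

The answer is 7.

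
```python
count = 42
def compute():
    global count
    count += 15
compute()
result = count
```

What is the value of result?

Step 1: count = 42 globally.
Step 2: compute() modifies global count: count += 15 = 57.
Step 3: result = 57

The answer is 57.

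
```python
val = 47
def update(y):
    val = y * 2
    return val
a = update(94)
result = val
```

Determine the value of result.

Step 1: Global val = 47.
Step 2: update(94) creates local val = 94 * 2 = 188.
Step 3: Global val unchanged because no global keyword. result = 47

The answer is 47.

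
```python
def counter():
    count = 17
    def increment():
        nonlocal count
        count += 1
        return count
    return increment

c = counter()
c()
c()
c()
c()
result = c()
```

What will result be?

Step 1: counter() creates closure with count = 17.
Step 2: Each c() call increments count via nonlocal. After 5 calls: 17 + 5 = 22.
Step 3: result = 22

The answer is 22.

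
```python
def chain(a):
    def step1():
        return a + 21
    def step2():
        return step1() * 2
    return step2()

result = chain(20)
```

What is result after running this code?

Step 1: chain(20) captures a = 20.
Step 2: step2() calls step1() which returns 20 + 21 = 41.
Step 3: step2() returns 41 * 2 = 82

The answer is 82.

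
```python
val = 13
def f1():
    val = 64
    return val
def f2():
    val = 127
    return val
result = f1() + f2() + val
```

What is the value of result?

Step 1: Each function shadows global val with its own local.
Step 2: f1() returns 64, f2() returns 127.
Step 3: Global val = 13 is unchanged. result = 64 + 127 + 13 = 204

The answer is 204.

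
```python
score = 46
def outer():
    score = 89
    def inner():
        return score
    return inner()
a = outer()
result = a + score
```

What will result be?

Step 1: outer() has local score = 89. inner() reads from enclosing.
Step 2: outer() returns 89. Global score = 46 unchanged.
Step 3: result = 89 + 46 = 135

The answer is 135.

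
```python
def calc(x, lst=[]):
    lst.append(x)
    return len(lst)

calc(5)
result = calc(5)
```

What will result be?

Step 1: Mutable default list persists between calls.
Step 2: First call: lst = [5], len = 1. Second call: lst = [5, 5], len = 2.
Step 3: result = 2

The answer is 2.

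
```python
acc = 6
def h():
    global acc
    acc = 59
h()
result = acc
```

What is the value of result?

Step 1: acc = 6 globally.
Step 2: h() declares global acc and sets it to 59.
Step 3: After h(), global acc = 59. result = 59

The answer is 59.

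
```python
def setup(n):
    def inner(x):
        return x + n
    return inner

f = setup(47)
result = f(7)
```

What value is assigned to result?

Step 1: setup(47) creates a closure that captures n = 47.
Step 2: f(7) calls the closure with x = 7, returning 7 + 47 = 54.
Step 3: result = 54

The answer is 54.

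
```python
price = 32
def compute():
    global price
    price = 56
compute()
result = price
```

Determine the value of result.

Step 1: price = 32 globally.
Step 2: compute() declares global price and sets it to 56.
Step 3: After compute(), global price = 56. result = 56

The answer is 56.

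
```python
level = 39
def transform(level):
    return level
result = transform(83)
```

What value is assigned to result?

Step 1: Global level = 39.
Step 2: transform(83) takes parameter level = 83, which shadows the global.
Step 3: result = 83

The answer is 83.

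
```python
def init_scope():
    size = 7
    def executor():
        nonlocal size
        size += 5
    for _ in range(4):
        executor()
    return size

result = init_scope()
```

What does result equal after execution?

Step 1: size = 7.
Step 2: executor() is called 4 times in a loop, each adding 5 via nonlocal.
Step 3: size = 7 + 5 * 4 = 27

The answer is 27.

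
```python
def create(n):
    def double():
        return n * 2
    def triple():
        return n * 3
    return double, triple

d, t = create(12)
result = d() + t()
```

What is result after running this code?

Step 1: Both closures capture the same n = 12.
Step 2: d() = 12 * 2 = 24, t() = 12 * 3 = 36.
Step 3: result = 24 + 36 = 60

The answer is 60.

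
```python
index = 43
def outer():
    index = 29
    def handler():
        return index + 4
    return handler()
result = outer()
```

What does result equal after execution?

Step 1: outer() shadows global index with index = 29.
Step 2: handler() finds index = 29 in enclosing scope, computes 29 + 4 = 33.
Step 3: result = 33

The answer is 33.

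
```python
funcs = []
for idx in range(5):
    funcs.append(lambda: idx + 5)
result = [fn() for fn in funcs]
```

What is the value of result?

Step 1: All lambdas capture idx by reference. After the loop, idx = 4.
Step 2: Each call returns 4 + 5 = 9.
Step 3: result = [9, 9, 9, 9, 9]

The answer is [9, 9, 9, 9, 9].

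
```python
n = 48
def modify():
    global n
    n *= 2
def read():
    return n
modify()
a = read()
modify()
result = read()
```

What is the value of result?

Step 1: n = 48.
Step 2: First modify(): n = 48 * 2 = 96.
Step 3: Second modify(): n = 96 * 2 = 192.
Step 4: read() returns 192

The answer is 192.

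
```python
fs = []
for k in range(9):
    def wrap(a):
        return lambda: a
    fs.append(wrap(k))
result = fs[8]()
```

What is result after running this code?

Step 1: wrap(k) creates a new scope capturing a = k at call time.
Step 2: fs[8] = wrap(8), so its lambda captures a = 8.
Step 3: result = 8 (closure factory fixes late binding)

The answer is 8.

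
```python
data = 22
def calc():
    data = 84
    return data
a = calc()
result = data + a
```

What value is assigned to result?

Step 1: Global data = 22. calc() returns local data = 84.
Step 2: a = 84. Global data still = 22.
Step 3: result = 22 + 84 = 106

The answer is 106.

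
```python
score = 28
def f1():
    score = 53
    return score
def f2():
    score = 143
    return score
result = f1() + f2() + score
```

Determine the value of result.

Step 1: Each function shadows global score with its own local.
Step 2: f1() returns 53, f2() returns 143.
Step 3: Global score = 28 is unchanged. result = 53 + 143 + 28 = 224

The answer is 224.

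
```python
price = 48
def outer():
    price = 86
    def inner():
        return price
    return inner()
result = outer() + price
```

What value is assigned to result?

Step 1: Global price = 48. outer() shadows with price = 86.
Step 2: inner() returns enclosing price = 86. outer() = 86.
Step 3: result = 86 + global price (48) = 134

The answer is 134.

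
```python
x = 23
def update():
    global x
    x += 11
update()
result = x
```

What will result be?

Step 1: x = 23 globally.
Step 2: update() modifies global x: x += 11 = 34.
Step 3: result = 34

The answer is 34.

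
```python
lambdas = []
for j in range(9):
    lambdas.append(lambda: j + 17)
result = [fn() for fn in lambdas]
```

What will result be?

Step 1: All lambdas capture j by reference. After the loop, j = 8.
Step 2: Each call returns 8 + 17 = 25.
Step 3: result = [25, 25, 25, 25, 25, 25, 25, 25, 25]

The answer is [25, 25, 25, 25, 25, 25, 25, 25, 25].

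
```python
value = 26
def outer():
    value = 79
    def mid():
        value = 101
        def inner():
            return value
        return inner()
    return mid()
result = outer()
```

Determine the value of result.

Step 1: Three levels of shadowing: global 26, outer 79, mid 101.
Step 2: inner() finds value = 101 in enclosing mid() scope.
Step 3: result = 101

The answer is 101.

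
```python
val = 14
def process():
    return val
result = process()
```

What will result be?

Step 1: val = 14 is defined in the global scope.
Step 2: process() looks up val. No local val exists, so Python checks the global scope via LEGB rule and finds val = 14.
Step 3: result = 14

The answer is 14.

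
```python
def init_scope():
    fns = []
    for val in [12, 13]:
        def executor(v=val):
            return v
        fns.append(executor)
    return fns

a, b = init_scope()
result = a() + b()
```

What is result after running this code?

Step 1: Default argument v=val captures val at each iteration.
Step 2: a() returns 12 (captured at first iteration), b() returns 13 (captured at second).
Step 3: result = 12 + 13 = 25

The answer is 25.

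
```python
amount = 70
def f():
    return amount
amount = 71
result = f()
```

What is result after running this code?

Step 1: amount is first set to 70, then reassigned to 71.
Step 2: f() is called after the reassignment, so it looks up the current global amount = 71.
Step 3: result = 71

The answer is 71.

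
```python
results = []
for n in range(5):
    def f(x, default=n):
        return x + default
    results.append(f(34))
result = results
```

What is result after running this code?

Step 1: Default argument default=n is evaluated at function definition time.
Step 2: Each iteration creates f with default = current n value.
Step 3: f(34) returns 34 + default. results = [34, 35, 36, 37, 38]

The answer is [34, 35, 36, 37, 38].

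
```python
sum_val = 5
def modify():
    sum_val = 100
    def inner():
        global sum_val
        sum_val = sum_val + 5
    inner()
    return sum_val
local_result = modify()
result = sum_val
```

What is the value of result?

Step 1: Global sum_val = 5. modify() creates local sum_val = 100.
Step 2: inner() declares global sum_val and adds 5: global sum_val = 5 + 5 = 10.
Step 3: modify() returns its local sum_val = 100 (unaffected by inner).
Step 4: result = global sum_val = 10

The answer is 10.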